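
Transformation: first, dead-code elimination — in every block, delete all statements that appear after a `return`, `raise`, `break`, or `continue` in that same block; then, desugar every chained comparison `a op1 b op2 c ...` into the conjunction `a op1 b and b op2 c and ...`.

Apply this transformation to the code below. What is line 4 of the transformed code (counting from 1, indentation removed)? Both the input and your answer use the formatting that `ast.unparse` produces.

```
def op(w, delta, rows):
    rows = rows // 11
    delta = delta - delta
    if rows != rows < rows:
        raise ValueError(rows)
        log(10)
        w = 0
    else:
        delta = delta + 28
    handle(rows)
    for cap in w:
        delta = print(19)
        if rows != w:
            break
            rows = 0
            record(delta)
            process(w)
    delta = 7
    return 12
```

if rows != rows and rows < rows:

Transformed code:
def op(w, delta, rows):
    rows = rows // 11
    delta = delta - delta
    if rows != rows and rows < rows:
        raise ValueError(rows)
    else:
        delta = delta + 28
    handle(rows)
    for cap in w:
        delta = print(19)
        if rows != w:
            break
    delta = 7
    return 12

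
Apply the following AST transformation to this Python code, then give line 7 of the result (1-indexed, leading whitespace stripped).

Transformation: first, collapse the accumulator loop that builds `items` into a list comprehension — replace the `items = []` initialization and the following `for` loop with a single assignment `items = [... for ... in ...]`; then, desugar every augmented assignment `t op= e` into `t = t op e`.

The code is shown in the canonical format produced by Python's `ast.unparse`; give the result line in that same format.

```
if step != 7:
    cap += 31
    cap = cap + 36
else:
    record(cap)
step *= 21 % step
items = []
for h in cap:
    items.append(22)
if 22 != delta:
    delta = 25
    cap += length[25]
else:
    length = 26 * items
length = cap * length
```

Transformed code:
if step != 7:
    cap = cap + 31
    cap = cap + 36
else:
    record(cap)
step = step * (21 % step)
items = [22 for h in cap]
if 22 != delta:
    delta = 25
    cap = cap + length[25]
else:
    length = 26 * items
length = cap * length

items = [22 for h in cap]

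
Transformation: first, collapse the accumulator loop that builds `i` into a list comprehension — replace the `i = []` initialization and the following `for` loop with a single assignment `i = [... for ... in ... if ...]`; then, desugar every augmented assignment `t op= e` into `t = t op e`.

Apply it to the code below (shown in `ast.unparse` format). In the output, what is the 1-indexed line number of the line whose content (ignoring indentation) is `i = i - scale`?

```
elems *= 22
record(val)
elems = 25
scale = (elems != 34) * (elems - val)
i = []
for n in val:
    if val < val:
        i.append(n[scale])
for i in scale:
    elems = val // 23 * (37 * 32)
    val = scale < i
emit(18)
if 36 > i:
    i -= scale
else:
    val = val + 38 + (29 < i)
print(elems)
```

11

Transformed code:
elems = elems * 22
record(val)
elems = 25
scale = (elems != 34) * (elems - val)
i = [n[scale] for n in val if val < val]
for i in scale:
    elems = val // 23 * (37 * 32)
    val = scale < i
emit(18)
if 36 > i:
    i = i - scale
else:
    val = val + 38 + (29 < i)
print(elems)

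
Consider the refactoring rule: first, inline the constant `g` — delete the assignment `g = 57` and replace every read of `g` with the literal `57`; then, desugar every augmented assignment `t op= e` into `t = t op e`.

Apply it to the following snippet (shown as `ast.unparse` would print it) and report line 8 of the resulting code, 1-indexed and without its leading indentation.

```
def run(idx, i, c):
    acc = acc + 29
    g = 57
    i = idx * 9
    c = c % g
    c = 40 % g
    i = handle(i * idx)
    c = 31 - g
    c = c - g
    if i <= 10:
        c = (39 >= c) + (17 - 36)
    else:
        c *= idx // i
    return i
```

Transformed code:
def run(idx, i, c):
    acc = acc + 29
    i = idx * 9
    c = c % 57
    c = 40 % 57
    i = handle(i * idx)
    c = 31 - 57
    c = c - 57
    if i <= 10:
        c = (39 >= c) + (17 - 36)
    else:
        c = c * (idx // i)
    return i

c = c - 57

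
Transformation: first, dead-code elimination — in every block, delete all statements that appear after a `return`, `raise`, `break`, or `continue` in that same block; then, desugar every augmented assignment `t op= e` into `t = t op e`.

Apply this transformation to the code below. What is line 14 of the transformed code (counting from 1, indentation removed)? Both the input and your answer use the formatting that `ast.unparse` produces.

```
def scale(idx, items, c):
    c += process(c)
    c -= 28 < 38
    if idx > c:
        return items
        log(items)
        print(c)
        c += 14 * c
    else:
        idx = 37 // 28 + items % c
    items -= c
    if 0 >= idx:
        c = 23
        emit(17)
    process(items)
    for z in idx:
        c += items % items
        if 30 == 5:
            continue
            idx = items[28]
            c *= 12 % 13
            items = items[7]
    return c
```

Transformed code:
def scale(idx, items, c):
    c = c + process(c)
    c = c - (28 < 38)
    if idx > c:
        return items
    else:
        idx = 37 // 28 + items % c
    items = items - c
    if 0 >= idx:
        c = 23
        emit(17)
    process(items)
    for z in idx:
        c = c + items % items
        if 30 == 5:
            continue
    return c

c = c + items % items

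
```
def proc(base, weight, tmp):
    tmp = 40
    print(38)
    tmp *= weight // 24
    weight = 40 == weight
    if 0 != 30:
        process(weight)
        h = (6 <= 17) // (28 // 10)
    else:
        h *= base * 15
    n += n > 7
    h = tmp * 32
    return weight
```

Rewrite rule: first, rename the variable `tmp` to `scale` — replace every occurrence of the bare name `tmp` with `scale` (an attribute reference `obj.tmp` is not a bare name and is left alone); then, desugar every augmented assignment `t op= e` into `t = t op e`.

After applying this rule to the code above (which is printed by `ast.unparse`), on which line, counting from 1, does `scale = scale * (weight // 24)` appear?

4

Transformed code:
def proc(base, weight, scale):
    scale = 40
    print(38)
    scale = scale * (weight // 24)
    weight = 40 == weight
    if 0 != 30:
        process(weight)
        h = (6 <= 17) // (28 // 10)
    else:
        h = h * (base * 15)
    n = n + (n > 7)
    h = scale * 32
    return weight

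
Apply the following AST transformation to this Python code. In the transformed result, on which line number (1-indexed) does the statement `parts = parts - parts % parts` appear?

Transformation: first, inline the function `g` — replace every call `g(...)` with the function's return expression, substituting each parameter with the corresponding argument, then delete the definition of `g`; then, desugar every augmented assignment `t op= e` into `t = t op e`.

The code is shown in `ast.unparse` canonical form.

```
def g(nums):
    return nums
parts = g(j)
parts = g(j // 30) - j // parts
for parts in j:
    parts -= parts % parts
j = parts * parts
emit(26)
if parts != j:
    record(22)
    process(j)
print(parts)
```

Transformed code:
parts = j
parts = j // 30 - j // parts
for parts in j:
    parts = parts - parts % parts
j = parts * parts
emit(26)
if parts != j:
    record(22)
    process(j)
print(parts)

4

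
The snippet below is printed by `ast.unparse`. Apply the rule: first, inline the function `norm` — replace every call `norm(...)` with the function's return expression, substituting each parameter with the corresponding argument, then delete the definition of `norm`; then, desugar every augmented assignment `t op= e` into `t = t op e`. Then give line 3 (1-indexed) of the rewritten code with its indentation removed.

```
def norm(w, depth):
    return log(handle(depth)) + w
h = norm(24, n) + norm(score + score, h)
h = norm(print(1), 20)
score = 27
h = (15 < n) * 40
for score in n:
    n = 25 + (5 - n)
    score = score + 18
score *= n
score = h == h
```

Transformed code:
h = log(handle(n)) + 24 + (log(handle(h)) + (score + score))
h = log(handle(20)) + print(1)
score = 27
h = (15 < n) * 40
for score in n:
    n = 25 + (5 - n)
    score = score + 18
score = score * n
score = h == h

score = 27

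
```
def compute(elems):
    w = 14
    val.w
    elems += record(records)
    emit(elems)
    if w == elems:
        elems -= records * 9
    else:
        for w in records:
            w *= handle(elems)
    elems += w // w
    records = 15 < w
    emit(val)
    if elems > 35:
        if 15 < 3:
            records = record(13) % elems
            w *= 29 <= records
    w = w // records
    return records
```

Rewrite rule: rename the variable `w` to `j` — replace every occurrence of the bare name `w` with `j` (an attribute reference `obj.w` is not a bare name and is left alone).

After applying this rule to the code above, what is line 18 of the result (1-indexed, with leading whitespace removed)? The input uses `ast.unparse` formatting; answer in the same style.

Transformed code:
def compute(elems):
    j = 14
    val.w
    elems += record(records)
    emit(elems)
    if j == elems:
        elems -= records * 9
    else:
        for j in records:
            j *= handle(elems)
    elems += j // j
    records = 15 < j
    emit(val)
    if elems > 35:
        if 15 < 3:
            records = record(13) % elems
            j *= 29 <= records
    j = j // records
    return records

j = j // records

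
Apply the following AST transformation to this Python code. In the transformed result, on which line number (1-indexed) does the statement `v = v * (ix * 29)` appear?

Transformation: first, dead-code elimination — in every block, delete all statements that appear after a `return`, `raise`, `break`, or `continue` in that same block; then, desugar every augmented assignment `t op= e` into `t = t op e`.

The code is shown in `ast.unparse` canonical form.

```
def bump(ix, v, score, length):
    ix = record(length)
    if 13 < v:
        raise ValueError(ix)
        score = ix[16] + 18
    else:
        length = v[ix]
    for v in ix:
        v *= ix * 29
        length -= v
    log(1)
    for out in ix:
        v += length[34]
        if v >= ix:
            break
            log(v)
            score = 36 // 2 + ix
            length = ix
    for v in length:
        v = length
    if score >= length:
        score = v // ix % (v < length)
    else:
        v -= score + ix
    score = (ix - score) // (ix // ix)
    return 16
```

Transformed code:
def bump(ix, v, score, length):
    ix = record(length)
    if 13 < v:
        raise ValueError(ix)
    else:
        length = v[ix]
    for v in ix:
        v = v * (ix * 29)
        length = length - v
    log(1)
    for out in ix:
        v = v + length[34]
        if v >= ix:
            break
    for v in length:
        v = length
    if score >= length:
        score = v // ix % (v < length)
    else:
        v = v - (score + ix)
    score = (ix - score) // (ix // ix)
    return 16

8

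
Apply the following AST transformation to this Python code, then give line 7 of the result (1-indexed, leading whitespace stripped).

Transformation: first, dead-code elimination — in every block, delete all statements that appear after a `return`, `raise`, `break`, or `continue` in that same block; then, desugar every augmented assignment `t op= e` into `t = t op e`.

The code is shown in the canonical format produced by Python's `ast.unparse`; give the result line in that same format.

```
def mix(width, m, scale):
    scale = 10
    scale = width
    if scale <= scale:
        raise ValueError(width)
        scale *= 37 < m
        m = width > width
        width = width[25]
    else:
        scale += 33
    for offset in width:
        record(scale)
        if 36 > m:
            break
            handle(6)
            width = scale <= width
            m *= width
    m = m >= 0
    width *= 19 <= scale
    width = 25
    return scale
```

scale = scale + 33

Transformed code:
def mix(width, m, scale):
    scale = 10
    scale = width
    if scale <= scale:
        raise ValueError(width)
    else:
        scale = scale + 33
    for offset in width:
        record(scale)
        if 36 > m:
            break
    m = m >= 0
    width = width * (19 <= scale)
    width = 25
    return scale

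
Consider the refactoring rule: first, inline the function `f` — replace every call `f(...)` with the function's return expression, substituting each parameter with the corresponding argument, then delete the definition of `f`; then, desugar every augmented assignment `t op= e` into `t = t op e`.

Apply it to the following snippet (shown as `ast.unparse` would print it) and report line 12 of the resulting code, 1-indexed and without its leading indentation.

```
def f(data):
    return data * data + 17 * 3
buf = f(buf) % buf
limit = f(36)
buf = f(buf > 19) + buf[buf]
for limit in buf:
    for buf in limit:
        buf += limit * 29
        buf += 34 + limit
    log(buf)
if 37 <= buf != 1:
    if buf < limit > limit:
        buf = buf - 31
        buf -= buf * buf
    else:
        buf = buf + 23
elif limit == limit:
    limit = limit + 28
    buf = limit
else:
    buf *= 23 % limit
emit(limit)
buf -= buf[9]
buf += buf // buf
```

buf = buf - buf * buf

Transformed code:
buf = (buf * buf + 17 * 3) % buf
limit = 36 * 36 + 17 * 3
buf = (buf > 19) * (buf > 19) + 17 * 3 + buf[buf]
for limit in buf:
    for buf in limit:
        buf = buf + limit * 29
        buf = buf + (34 + limit)
    log(buf)
if 37 <= buf != 1:
    if buf < limit > limit:
        buf = buf - 31
        buf = buf - buf * buf
    else:
        buf = buf + 23
elif limit == limit:
    limit = limit + 28
    buf = limit
else:
    buf = buf * (23 % limit)
emit(limit)
buf = buf - buf[9]
buf = buf + buf // buf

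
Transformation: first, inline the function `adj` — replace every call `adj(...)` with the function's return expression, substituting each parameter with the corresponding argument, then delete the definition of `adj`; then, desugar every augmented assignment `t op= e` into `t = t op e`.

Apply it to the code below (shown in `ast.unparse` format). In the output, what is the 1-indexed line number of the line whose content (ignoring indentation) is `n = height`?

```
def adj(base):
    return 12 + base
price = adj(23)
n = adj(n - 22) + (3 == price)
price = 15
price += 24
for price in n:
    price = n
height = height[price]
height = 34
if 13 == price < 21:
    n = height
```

Transformed code:
price = 12 + 23
n = 12 + (n - 22) + (3 == price)
price = 15
price = price + 24
for price in n:
    price = n
height = height[price]
height = 34
if 13 == price < 21:
    n = height

10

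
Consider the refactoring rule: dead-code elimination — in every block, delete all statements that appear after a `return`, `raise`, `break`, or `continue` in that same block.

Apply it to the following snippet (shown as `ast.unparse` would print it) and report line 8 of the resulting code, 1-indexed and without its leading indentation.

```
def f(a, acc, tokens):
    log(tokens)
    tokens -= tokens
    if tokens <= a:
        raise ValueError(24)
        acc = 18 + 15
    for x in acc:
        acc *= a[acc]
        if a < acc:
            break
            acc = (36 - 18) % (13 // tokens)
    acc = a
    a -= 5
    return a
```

Transformed code:
def f(a, acc, tokens):
    log(tokens)
    tokens -= tokens
    if tokens <= a:
        raise ValueError(24)
    for x in acc:
        acc *= a[acc]
        if a < acc:
            break
    acc = a
    a -= 5
    return a

if a < acc:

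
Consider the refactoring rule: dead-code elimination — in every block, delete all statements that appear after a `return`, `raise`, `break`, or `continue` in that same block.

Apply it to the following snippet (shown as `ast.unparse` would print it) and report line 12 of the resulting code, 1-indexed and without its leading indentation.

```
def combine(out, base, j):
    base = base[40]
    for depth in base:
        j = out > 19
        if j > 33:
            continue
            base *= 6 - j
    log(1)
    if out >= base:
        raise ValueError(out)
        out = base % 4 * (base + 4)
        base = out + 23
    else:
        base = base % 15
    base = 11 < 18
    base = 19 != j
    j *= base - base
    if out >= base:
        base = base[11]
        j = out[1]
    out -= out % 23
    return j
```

base = 11 < 18

Transformed code:
def combine(out, base, j):
    base = base[40]
    for depth in base:
        j = out > 19
        if j > 33:
            continue
    log(1)
    if out >= base:
        raise ValueError(out)
    else:
        base = base % 15
    base = 11 < 18
    base = 19 != j
    j *= base - base
    if out >= base:
        base = base[11]
        j = out[1]
    out -= out % 23
    return j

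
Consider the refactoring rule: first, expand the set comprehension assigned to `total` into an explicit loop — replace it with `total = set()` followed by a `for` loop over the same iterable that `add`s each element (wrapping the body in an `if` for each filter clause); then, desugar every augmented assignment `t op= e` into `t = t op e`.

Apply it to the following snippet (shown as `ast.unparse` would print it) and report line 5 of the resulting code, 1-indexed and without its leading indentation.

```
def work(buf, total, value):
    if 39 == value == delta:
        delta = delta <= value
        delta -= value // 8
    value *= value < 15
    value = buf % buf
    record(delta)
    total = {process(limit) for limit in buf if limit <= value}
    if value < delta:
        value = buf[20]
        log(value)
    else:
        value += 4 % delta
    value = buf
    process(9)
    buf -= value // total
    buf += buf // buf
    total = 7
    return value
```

value = value * (value < 15)

Transformed code:
def work(buf, total, value):
    if 39 == value == delta:
        delta = delta <= value
        delta = delta - value // 8
    value = value * (value < 15)
    value = buf % buf
    record(delta)
    total = set()
    for limit in buf:
        if limit <= value:
            total.add(process(limit))
    if value < delta:
        value = buf[20]
        log(value)
    else:
        value = value + 4 % delta
    value = buf
    process(9)
    buf = buf - value // total
    buf = buf + buf // buf
    total = 7
    return value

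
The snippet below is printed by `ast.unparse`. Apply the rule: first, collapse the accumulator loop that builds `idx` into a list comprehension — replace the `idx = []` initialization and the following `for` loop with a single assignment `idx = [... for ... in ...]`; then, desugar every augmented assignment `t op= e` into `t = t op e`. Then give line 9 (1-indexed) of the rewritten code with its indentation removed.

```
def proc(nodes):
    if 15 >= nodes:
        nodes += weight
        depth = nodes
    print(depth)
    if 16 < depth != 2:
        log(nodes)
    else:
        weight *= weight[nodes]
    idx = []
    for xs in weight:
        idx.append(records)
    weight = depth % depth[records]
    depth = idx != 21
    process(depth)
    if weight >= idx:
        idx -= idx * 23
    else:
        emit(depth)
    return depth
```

weight = weight * weight[nodes]

Transformed code:
def proc(nodes):
    if 15 >= nodes:
        nodes = nodes + weight
        depth = nodes
    print(depth)
    if 16 < depth != 2:
        log(nodes)
    else:
        weight = weight * weight[nodes]
    idx = [records for xs in weight]
    weight = depth % depth[records]
    depth = idx != 21
    process(depth)
    if weight >= idx:
        idx = idx - idx * 23
    else:
        emit(depth)
    return depth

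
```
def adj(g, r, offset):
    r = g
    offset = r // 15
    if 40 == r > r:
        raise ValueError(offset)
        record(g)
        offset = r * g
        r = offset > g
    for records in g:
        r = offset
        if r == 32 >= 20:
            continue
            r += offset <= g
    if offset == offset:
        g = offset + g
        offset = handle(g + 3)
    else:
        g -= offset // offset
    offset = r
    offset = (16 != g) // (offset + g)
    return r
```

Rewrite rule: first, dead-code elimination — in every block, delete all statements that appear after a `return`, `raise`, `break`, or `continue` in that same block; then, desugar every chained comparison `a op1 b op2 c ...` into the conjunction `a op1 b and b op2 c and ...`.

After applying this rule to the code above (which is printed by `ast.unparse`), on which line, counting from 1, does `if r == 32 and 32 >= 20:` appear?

8

Transformed code:
def adj(g, r, offset):
    r = g
    offset = r // 15
    if 40 == r and r > r:
        raise ValueError(offset)
    for records in g:
        r = offset
        if r == 32 and 32 >= 20:
            continue
    if offset == offset:
        g = offset + g
        offset = handle(g + 3)
    else:
        g -= offset // offset
    offset = r
    offset = (16 != g) // (offset + g)
    return r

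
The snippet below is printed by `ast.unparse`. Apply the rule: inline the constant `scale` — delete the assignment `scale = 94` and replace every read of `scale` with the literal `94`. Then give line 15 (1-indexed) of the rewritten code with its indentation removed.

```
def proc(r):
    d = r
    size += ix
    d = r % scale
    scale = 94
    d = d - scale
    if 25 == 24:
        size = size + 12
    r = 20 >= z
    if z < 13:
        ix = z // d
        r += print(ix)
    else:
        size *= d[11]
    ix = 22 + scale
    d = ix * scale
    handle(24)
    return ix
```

Transformed code:
def proc(r):
    d = r
    size += ix
    d = r % 94
    d = d - 94
    if 25 == 24:
        size = size + 12
    r = 20 >= z
    if z < 13:
        ix = z // d
        r += print(ix)
    else:
        size *= d[11]
    ix = 22 + 94
    d = ix * 94
    handle(24)
    return ix

d = ix * 94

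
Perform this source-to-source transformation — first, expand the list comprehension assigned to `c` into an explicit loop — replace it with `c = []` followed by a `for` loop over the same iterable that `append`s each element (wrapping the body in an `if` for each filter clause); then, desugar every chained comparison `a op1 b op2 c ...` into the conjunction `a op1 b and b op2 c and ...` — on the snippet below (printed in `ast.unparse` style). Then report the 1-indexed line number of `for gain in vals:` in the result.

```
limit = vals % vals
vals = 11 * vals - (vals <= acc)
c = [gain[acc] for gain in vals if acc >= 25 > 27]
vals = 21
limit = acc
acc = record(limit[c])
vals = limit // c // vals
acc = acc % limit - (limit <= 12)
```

Transformed code:
limit = vals % vals
vals = 11 * vals - (vals <= acc)
c = []
for gain in vals:
    if acc >= 25 and 25 > 27:
        c.append(gain[acc])
vals = 21
limit = acc
acc = record(limit[c])
vals = limit // c // vals
acc = acc % limit - (limit <= 12)

4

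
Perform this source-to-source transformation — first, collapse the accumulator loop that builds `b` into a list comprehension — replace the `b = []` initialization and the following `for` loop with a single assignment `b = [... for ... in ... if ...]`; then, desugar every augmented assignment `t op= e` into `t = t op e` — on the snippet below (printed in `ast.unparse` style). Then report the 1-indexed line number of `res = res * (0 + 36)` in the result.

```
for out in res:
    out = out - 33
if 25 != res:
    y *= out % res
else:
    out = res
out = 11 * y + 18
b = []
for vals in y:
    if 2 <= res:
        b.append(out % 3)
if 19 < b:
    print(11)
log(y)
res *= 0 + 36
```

Transformed code:
for out in res:
    out = out - 33
if 25 != res:
    y = y * (out % res)
else:
    out = res
out = 11 * y + 18
b = [out % 3 for vals in y if 2 <= res]
if 19 < b:
    print(11)
log(y)
res = res * (0 + 36)

12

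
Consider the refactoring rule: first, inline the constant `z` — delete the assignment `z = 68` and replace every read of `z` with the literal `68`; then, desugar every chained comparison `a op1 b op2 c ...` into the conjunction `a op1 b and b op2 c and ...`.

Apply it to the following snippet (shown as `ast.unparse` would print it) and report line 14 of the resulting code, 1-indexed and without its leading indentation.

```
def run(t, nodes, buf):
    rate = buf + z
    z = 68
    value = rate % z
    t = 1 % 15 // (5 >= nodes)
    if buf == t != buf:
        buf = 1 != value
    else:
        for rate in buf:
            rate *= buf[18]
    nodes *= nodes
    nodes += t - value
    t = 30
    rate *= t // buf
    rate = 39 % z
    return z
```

rate = 39 % 68

Transformed code:
def run(t, nodes, buf):
    rate = buf + 68
    value = rate % 68
    t = 1 % 15 // (5 >= nodes)
    if buf == t and t != buf:
        buf = 1 != value
    else:
        for rate in buf:
            rate *= buf[18]
    nodes *= nodes
    nodes += t - value
    t = 30
    rate *= t // buf
    rate = 39 % 68
    return 68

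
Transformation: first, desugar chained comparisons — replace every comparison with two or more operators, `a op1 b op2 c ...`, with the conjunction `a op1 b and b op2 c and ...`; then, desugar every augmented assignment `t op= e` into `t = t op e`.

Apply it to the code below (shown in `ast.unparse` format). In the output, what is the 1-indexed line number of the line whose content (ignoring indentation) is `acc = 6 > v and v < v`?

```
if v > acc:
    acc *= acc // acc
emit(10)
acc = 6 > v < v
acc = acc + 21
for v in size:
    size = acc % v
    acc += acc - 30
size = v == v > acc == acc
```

4

Transformed code:
if v > acc:
    acc = acc * (acc // acc)
emit(10)
acc = 6 > v and v < v
acc = acc + 21
for v in size:
    size = acc % v
    acc = acc + (acc - 30)
size = v == v and v > acc and (acc == acc)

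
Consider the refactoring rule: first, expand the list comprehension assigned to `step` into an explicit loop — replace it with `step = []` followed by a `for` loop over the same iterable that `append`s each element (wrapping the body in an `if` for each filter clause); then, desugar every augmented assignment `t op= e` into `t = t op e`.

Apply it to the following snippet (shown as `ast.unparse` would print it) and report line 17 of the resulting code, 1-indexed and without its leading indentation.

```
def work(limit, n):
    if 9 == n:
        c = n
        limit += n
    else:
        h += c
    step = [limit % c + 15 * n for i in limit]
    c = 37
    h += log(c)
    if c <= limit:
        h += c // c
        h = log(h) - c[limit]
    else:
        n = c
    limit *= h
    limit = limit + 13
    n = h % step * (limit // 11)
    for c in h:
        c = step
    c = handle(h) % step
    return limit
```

Transformed code:
def work(limit, n):
    if 9 == n:
        c = n
        limit = limit + n
    else:
        h = h + c
    step = []
    for i in limit:
        step.append(limit % c + 15 * n)
    c = 37
    h = h + log(c)
    if c <= limit:
        h = h + c // c
        h = log(h) - c[limit]
    else:
        n = c
    limit = limit * h
    limit = limit + 13
    n = h % step * (limit // 11)
    for c in h:
        c = step
    c = handle(h) % step
    return limit

limit = limit * h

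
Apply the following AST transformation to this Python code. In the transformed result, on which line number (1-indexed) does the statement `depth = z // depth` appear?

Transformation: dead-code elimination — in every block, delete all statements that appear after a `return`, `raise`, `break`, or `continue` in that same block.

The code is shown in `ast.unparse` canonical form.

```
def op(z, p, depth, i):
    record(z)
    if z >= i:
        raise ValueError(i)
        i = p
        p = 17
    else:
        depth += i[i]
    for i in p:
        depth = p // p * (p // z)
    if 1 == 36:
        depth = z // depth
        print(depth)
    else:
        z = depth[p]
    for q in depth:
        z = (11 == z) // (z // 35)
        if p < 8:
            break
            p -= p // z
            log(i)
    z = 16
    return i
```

10

Transformed code:
def op(z, p, depth, i):
    record(z)
    if z >= i:
        raise ValueError(i)
    else:
        depth += i[i]
    for i in p:
        depth = p // p * (p // z)
    if 1 == 36:
        depth = z // depth
        print(depth)
    else:
        z = depth[p]
    for q in depth:
        z = (11 == z) // (z // 35)
        if p < 8:
            break
    z = 16
    return i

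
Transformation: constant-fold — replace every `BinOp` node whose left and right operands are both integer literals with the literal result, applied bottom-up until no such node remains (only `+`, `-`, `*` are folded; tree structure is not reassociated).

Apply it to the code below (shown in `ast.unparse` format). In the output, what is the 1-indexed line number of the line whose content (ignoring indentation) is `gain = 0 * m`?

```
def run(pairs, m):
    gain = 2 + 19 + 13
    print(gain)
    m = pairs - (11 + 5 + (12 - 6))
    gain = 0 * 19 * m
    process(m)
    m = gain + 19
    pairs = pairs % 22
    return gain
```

Transformed code:
def run(pairs, m):
    gain = 34
    print(gain)
    m = pairs - 22
    gain = 0 * m
    process(m)
    m = gain + 19
    pairs = pairs % 22
    return gain

5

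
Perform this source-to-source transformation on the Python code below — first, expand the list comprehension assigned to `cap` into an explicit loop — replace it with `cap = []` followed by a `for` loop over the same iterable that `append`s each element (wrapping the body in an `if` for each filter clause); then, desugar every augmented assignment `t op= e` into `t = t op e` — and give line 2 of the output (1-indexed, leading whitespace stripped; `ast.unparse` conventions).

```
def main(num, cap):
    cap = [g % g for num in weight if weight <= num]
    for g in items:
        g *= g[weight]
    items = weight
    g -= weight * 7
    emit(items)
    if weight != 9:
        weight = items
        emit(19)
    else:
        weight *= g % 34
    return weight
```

Transformed code:
def main(num, cap):
    cap = []
    for num in weight:
        if weight <= num:
            cap.append(g % g)
    for g in items:
        g = g * g[weight]
    items = weight
    g = g - weight * 7
    emit(items)
    if weight != 9:
        weight = items
        emit(19)
    else:
        weight = weight * (g % 34)
    return weight

cap = []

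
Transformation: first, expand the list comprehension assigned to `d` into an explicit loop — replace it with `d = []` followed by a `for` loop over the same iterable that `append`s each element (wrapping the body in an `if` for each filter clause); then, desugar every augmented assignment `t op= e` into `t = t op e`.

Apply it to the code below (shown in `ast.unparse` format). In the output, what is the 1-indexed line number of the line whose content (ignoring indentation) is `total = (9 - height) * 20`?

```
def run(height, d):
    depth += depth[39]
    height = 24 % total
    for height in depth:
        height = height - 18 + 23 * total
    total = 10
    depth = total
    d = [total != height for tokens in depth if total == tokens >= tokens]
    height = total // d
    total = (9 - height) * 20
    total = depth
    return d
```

Transformed code:
def run(height, d):
    depth = depth + depth[39]
    height = 24 % total
    for height in depth:
        height = height - 18 + 23 * total
    total = 10
    depth = total
    d = []
    for tokens in depth:
        if total == tokens >= tokens:
            d.append(total != height)
    height = total // d
    total = (9 - height) * 20
    total = depth
    return d

13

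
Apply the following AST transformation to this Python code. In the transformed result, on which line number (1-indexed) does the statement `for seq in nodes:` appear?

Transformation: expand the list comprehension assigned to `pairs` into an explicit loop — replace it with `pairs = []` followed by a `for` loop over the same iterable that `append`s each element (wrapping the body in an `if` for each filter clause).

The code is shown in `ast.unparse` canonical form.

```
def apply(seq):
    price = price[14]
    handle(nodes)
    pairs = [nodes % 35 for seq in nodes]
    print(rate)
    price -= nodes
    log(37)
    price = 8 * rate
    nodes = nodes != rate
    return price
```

5

Transformed code:
def apply(seq):
    price = price[14]
    handle(nodes)
    pairs = []
    for seq in nodes:
        pairs.append(nodes % 35)
    print(rate)
    price -= nodes
    log(37)
    price = 8 * rate
    nodes = nodes != rate
    return price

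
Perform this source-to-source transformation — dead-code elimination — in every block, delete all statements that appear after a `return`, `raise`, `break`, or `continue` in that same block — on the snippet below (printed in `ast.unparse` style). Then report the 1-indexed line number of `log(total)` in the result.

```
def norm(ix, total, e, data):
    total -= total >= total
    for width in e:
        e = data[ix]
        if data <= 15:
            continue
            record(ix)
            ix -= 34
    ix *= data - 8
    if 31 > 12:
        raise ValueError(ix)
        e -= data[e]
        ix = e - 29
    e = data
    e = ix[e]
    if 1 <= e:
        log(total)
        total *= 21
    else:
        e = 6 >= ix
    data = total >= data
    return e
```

13

Transformed code:
def norm(ix, total, e, data):
    total -= total >= total
    for width in e:
        e = data[ix]
        if data <= 15:
            continue
    ix *= data - 8
    if 31 > 12:
        raise ValueError(ix)
    e = data
    e = ix[e]
    if 1 <= e:
        log(total)
        total *= 21
    else:
        e = 6 >= ix
    data = total >= data
    return e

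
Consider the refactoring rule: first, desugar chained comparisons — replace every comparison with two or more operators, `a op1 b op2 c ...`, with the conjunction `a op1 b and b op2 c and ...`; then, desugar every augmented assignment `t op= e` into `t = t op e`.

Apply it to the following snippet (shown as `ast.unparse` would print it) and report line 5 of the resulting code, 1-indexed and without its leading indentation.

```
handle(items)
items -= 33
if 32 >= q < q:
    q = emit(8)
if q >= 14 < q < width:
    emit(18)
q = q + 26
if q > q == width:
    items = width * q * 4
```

Transformed code:
handle(items)
items = items - 33
if 32 >= q and q < q:
    q = emit(8)
if q >= 14 and 14 < q and (q < width):
    emit(18)
q = q + 26
if q > q and q == width:
    items = width * q * 4

if q >= 14 and 14 < q and (q < width):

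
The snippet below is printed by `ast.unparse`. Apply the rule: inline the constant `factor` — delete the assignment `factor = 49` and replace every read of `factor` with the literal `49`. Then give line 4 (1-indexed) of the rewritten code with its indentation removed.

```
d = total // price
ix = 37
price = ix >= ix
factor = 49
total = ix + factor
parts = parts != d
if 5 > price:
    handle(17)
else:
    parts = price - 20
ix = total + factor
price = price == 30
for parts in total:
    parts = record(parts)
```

total = ix + 49

Transformed code:
d = total // price
ix = 37
price = ix >= ix
total = ix + 49
parts = parts != d
if 5 > price:
    handle(17)
else:
    parts = price - 20
ix = total + 49
price = price == 30
for parts in total:
    parts = record(parts)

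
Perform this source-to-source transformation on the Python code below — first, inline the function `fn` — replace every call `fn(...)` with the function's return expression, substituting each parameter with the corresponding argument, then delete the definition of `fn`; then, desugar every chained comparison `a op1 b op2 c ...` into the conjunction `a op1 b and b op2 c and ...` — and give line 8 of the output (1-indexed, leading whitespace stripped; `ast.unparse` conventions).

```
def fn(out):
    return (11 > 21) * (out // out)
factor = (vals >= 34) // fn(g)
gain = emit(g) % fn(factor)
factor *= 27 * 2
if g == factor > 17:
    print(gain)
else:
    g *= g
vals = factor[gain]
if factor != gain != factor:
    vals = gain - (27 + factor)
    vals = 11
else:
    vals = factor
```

vals = factor[gain]

Transformed code:
factor = (vals >= 34) // ((11 > 21) * (g // g))
gain = emit(g) % ((11 > 21) * (factor // factor))
factor *= 27 * 2
if g == factor and factor > 17:
    print(gain)
else:
    g *= g
vals = factor[gain]
if factor != gain and gain != factor:
    vals = gain - (27 + factor)
    vals = 11
else:
    vals = factor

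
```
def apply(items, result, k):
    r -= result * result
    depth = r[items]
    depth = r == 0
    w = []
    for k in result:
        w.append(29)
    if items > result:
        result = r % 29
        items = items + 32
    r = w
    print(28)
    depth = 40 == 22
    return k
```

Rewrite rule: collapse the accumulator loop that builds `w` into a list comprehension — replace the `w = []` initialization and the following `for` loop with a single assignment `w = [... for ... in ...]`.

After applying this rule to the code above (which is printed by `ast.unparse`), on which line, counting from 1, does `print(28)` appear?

Transformed code:
def apply(items, result, k):
    r -= result * result
    depth = r[items]
    depth = r == 0
    w = [29 for k in result]
    if items > result:
        result = r % 29
        items = items + 32
    r = w
    print(28)
    depth = 40 == 22
    return k

10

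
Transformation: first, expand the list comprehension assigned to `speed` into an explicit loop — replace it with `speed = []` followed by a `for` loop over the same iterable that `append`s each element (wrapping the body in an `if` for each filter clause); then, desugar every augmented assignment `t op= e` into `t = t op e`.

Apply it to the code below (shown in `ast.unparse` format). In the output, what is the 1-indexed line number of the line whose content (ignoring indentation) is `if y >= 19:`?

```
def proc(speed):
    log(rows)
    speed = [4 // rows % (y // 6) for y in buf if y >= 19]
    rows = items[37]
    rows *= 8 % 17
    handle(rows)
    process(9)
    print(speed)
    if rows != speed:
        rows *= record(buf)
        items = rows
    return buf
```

5

Transformed code:
def proc(speed):
    log(rows)
    speed = []
    for y in buf:
        if y >= 19:
            speed.append(4 // rows % (y // 6))
    rows = items[37]
    rows = rows * (8 % 17)
    handle(rows)
    process(9)
    print(speed)
    if rows != speed:
        rows = rows * record(buf)
        items = rows
    return buf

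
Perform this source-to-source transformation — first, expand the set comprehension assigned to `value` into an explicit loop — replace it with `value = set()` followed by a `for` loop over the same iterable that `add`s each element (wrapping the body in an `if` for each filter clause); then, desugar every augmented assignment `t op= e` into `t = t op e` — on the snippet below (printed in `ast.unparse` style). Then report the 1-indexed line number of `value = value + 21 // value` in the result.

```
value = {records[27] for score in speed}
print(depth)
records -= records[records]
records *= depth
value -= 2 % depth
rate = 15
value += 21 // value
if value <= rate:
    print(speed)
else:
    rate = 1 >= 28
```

Transformed code:
value = set()
for score in speed:
    value.add(records[27])
print(depth)
records = records - records[records]
records = records * depth
value = value - 2 % depth
rate = 15
value = value + 21 // value
if value <= rate:
    print(speed)
else:
    rate = 1 >= 28

9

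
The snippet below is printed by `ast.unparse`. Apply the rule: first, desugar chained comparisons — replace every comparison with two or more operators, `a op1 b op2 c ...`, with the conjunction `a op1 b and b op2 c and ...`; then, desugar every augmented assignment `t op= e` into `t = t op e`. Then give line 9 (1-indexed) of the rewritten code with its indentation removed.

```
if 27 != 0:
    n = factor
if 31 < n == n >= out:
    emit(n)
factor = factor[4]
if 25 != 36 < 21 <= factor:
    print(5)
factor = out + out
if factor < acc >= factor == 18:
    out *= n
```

Transformed code:
if 27 != 0:
    n = factor
if 31 < n and n == n and (n >= out):
    emit(n)
factor = factor[4]
if 25 != 36 and 36 < 21 and (21 <= factor):
    print(5)
factor = out + out
if factor < acc and acc >= factor and (factor == 18):
    out = out * n

if factor < acc and acc >= factor and (factor == 18):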